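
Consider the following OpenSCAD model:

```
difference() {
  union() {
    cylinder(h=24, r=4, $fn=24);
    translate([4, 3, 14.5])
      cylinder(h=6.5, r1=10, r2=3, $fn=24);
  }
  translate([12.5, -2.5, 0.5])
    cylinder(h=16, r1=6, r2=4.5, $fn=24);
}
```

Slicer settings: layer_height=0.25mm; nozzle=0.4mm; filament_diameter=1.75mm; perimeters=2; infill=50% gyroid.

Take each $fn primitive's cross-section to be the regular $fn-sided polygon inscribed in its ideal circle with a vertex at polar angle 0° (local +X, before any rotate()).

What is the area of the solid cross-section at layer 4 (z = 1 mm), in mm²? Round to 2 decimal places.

At z = 1 mm: the r=4 cylinder contributes a regular 24-gon of circumradius 4 (area = (24/2)·4.000²·sin(360°/24) = 49.69 mm²); the cone at (4, 3) is absent (z outside [14.5, 21]); Merging all regions: only the r=4 cylinder is present, so the union is just that shape — area = 49.69 mm²; the cone at (12.5, -2.5): at t=0.031 of its height the radius interpolates to r₁+(r₂−r₁)t = 5.953, giving a regular 24-gon of that circumradius (area = (24/2)·5.953²·sin(360°/24) = 110.07 mm²); Subtracting the remaining from the first: starting from the result so far (49.69 mm²), the cone at (12.5, -2.5) misses the remaining region (no effect) — area = 49.69 mm². Overall, the cross-section is a single solid region. Net area = 49.69 mm².

49.69 mm²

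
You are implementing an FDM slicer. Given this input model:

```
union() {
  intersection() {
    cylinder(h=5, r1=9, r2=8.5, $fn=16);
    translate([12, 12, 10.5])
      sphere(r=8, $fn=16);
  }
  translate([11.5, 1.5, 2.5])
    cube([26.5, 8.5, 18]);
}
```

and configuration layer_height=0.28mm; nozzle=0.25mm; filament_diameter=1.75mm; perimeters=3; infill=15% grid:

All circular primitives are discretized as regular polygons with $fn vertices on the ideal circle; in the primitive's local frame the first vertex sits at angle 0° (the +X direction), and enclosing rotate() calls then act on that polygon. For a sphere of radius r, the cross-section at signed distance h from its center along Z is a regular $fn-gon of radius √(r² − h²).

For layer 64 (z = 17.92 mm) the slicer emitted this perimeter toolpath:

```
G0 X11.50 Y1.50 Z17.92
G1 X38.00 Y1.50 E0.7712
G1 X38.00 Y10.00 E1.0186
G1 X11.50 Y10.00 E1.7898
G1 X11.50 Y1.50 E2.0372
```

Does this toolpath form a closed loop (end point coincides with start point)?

yes

Start point (G0): (11.50, 1.50). End point (last G1): the path returns to the start — closed.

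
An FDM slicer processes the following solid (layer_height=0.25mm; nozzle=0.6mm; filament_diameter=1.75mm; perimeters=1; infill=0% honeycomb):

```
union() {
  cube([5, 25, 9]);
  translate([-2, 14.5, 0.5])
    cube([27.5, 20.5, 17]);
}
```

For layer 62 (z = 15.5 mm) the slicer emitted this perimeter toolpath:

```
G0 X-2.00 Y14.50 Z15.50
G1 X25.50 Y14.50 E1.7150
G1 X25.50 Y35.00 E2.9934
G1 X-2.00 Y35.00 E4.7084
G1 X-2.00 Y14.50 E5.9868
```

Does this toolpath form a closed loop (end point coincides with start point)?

Start point (G0): (-2.00, 14.50). End point (last G1): the path returns to the start — closed.

yes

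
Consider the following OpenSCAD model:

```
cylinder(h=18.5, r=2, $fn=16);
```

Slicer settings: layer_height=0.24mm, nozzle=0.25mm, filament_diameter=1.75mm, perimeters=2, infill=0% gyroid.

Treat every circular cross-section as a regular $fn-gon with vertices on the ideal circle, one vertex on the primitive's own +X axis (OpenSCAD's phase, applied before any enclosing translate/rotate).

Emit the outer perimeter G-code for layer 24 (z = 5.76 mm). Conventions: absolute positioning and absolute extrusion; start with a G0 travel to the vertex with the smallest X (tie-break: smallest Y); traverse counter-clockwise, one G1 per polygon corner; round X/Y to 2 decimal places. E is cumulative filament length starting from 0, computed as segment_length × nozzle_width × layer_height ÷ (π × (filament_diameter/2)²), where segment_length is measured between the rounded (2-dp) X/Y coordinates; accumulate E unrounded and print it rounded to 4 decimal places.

G0 X-2.00 Y0.00 Z5.76
G1 X-1.85 Y-0.77 E0.0196
G1 X-1.41 Y-1.41 E0.0389
G1 X-0.77 Y-1.85 E0.0583
G1 X0.00 Y-2.00 E0.0779
G1 X0.77 Y-1.85 E0.0975
G1 X1.41 Y-1.41 E0.1168
G1 X1.85 Y-0.77 E0.1362
G1 X2.00 Y0.00 E0.1558
G1 X1.85 Y0.77 E0.1753
G1 X1.41 Y1.41 E0.1947
G1 X0.77 Y1.85 E0.2141
G1 X0.00 Y2.00 E0.2337
G1 X-0.77 Y1.85 E0.2532
G1 X-1.41 Y1.41 E0.2726
G1 X-1.85 Y0.77 E0.2920
G1 X-2.00 Y0.00 E0.3115

At z = 5.76 mm: the r=2 cylinder contributes a regular 16-gon of circumradius 2. The outline is a single polygon with 16 vertices. Extrusion per mm of travel: 0.25 × 0.24 / (π × 0.875²) = 0.024945. Accumulating E over each segment gives final E = 0.3115.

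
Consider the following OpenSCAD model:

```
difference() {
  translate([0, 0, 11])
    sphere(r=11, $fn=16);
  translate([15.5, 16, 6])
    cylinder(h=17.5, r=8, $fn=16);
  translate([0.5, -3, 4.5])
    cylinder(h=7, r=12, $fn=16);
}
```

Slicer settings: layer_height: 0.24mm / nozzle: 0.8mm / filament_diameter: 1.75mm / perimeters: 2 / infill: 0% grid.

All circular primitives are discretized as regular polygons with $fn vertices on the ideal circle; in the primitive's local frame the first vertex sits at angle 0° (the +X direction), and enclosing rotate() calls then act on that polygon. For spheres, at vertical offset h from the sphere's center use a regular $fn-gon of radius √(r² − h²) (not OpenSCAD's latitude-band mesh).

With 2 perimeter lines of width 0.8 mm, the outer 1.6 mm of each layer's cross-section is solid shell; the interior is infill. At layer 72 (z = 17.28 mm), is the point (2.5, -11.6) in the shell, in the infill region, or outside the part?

At z = 17.28 mm: the r=11 sphere contributes a regular 16-gon of circumradius √(11²−6.28²) = 9.031; the r=8 cylinder at (15.5, 16) contributes a regular 16-gon of circumradius 8; the cylinder at (0.5, -3) is not intersected at this z (z outside [4.5, 11.5]); Taking the first minus the rest: starting from the r=11 sphere, the r=8 cylinder at (15.5, 16) misses the remaining region (no effect) — 1 connected region. Overall, the cross-section is a single solid region. The nearest boundary edge runs (3.46, -8.34)→(-0.00, -9.03); distance from the point to it = 3.01 mm. The point is not inside any of the regions above, so it lies outside the cross-section (3.01 mm from the nearest boundary).

outside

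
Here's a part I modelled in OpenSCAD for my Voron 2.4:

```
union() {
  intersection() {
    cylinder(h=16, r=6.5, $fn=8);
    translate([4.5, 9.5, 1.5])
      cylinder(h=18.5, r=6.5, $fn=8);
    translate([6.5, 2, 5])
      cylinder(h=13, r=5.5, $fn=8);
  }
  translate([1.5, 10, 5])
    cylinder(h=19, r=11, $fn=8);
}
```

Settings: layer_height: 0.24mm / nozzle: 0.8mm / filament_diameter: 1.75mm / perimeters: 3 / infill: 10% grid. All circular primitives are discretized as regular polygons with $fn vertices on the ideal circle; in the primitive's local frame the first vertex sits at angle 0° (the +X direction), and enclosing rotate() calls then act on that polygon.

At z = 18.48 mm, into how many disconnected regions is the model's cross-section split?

At z = 18.48 mm: the cylinder is not intersected at this z (z outside [0, 16]); the cylinder at (4.5, 9.5): section is a regular 8-gon, circumradius r=6.5; the cylinder at (6.5, 2) does not reach this height (z outside [5, 18]); After intersecting: at least one operand is absent at this height, so nothing remains; the cylinder at (1.5, 10): section is a regular 8-gon, circumradius r=11; Taking the union: only the r=11 cylinder at (1.5, 10) is present, so the union is just that shape — 1 connected region. The result has 1 disconnected region.

1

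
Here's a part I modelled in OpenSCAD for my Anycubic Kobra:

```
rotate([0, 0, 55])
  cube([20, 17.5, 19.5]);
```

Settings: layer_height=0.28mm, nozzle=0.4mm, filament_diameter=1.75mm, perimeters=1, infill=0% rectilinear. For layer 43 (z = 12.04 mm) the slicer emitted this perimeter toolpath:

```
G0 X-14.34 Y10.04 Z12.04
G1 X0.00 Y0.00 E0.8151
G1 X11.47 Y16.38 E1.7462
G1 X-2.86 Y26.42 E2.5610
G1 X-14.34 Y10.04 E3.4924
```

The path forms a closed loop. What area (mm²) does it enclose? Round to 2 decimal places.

Apply the shoelace formula to the sequence of (X, Y) vertices; enclosed area = 350.02 mm².

350.02 mm²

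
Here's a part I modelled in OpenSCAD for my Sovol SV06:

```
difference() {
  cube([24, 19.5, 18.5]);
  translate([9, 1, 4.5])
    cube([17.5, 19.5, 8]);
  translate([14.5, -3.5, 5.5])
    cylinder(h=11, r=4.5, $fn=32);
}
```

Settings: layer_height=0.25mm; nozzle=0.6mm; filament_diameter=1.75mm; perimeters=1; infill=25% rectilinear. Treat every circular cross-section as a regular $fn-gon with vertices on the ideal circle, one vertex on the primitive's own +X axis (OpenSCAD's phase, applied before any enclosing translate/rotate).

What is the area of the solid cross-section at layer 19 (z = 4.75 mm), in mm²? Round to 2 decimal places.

At z = 4.75 mm: the 24×19.5 cube contributes its full rectangle (area 468.00 mm²); the 17.5×19.5 cube at (9, 1) contributes its full rectangle (area 341.25 mm²); the cylinder at (14.5, -3.5) is not intersected at this z (z outside [5.5, 16.5]); Taking the first minus the rest: starting from the 24×19.5 cube (468.00 mm²), the 17.5×19.5 cube at (9, 1) partially overlaps it — only the 277.50 mm² overlap (of its 341.25 mm²) is removed, clipping the outline — area = 190.50 mm². Overall, the cross-section is a single solid region. Net area = 190.50 mm².

190.50 mm²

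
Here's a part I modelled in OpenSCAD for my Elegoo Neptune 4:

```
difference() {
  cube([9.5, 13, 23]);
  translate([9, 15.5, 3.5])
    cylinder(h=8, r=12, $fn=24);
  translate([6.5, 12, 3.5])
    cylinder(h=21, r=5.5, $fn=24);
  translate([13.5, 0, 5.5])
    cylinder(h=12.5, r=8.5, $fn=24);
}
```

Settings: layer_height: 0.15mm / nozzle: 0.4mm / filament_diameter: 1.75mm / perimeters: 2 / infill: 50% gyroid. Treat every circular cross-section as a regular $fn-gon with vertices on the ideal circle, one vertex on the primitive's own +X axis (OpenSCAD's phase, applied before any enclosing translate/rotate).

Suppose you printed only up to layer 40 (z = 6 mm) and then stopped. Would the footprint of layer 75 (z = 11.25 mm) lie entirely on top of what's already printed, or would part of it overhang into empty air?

Compare the two slices. At z = 6: the cube (footprint 9.5×13) is included at this height (area 123.50 mm²); the cylinder at (9, 15.5): section is a regular 24-gon, circumradius r=12 (area = (24/2)·12.000²·sin(360°/24) = 447.24 mm²); the r=5.5 cylinder at (6.5, 12) gives a regular 24-gon of circumradius 5.5 (constant along its height) (area = (24/2)·5.500²·sin(360°/24) = 93.95 mm²); the cylinder at (13.5, 0): section is a regular 24-gon, circumradius r=8.5 (area = (24/2)·8.500²·sin(360°/24) = 224.40 mm²); Taking the first minus the rest: starting from the 9.5×13 cube (123.50 mm²), the r=12 cylinder at (9, 15.5) partially overlaps it — only the 78.33 mm² overlap (of its 447.24 mm²) is removed, clipping the outline; the r=5.5 cylinder at (6.5, 12) misses the remaining region (no effect); the r=8.5 cylinder at (13.5, 0) partially overlaps it — only the 15.35 mm² overlap (of its 224.40 mm²) is removed, clipping the outline — area = 29.82 mm². At z = 11.25: the cube is present — its section is the full 9.5×13 rectangle (area 123.50 mm²); the r=12 cylinder at (9, 15.5) contributes a regular 24-gon of circumradius 12 (area = (24/2)·12.000²·sin(360°/24) = 447.24 mm²); the r=5.5 cylinder at (6.5, 12) contributes a regular 24-gon of circumradius 5.5 (area = (24/2)·5.500²·sin(360°/24) = 93.95 mm²); the cylinder at (13.5, 0): section is a regular 24-gon, circumradius r=8.5 (area = (24/2)·8.500²·sin(360°/24) = 224.40 mm²); Subtracting the remaining from the first: starting from the 9.5×13 cube (123.50 mm²), the r=12 cylinder at (9, 15.5) partially overlaps it — only the 78.33 mm² overlap (of its 447.24 mm²) is removed, clipping the outline; the r=5.5 cylinder at (6.5, 12) misses the remaining region (no effect); the r=8.5 cylinder at (13.5, 0) partially overlaps it — only the 15.35 mm² overlap (of its 224.40 mm²) is removed, clipping the outline — area = 29.82 mm². Checking containment: the cross-section at z = 11.25 is a subset of the cross-section at z = 6.

entirely on top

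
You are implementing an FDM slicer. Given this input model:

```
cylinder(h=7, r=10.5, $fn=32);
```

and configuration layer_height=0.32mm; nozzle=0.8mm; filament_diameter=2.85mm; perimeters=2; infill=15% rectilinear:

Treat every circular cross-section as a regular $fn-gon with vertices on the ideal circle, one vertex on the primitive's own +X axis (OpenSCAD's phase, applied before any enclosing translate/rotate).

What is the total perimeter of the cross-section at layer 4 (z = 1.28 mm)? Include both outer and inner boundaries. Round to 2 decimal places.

At z = 1.28 mm: the cylinder: section is a regular 32-gon, circumradius r=10.5 (perimeter = 2·32·10.500·sin(180°/32) = 65.87 mm). Overall, the cross-section is a single solid region. Total boundary length (outer) = 65.87 mm.

65.87 mm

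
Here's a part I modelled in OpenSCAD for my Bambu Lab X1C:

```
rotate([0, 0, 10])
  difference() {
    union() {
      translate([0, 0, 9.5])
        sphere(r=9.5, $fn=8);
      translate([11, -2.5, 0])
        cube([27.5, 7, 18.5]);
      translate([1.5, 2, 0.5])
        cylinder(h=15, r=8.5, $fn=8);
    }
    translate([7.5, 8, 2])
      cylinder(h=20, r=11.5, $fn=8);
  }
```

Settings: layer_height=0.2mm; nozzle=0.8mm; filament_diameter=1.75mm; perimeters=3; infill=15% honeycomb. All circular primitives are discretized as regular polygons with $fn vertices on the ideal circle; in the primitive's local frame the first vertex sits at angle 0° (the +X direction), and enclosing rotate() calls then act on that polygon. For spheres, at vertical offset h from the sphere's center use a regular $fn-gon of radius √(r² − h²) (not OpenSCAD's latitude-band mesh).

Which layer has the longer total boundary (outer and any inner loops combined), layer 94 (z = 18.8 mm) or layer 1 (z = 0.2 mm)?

layer 1 (z = 0.2 mm)

Layer 94 (z = 18.8): the r=9.5 sphere contributes a regular 8-gon of circumradius √(9.5²−9.3²) = 1.939 (perimeter = 2·8·1.939·sin(180°/8) = 11.87 mm); the cube at (11, -2.5) does not reach this height (z outside [0, 18.5]); the cylinder at (1.5, 2) is not intersected at this z (z outside [0.5, 15.5]); Taking the union: only the r=9.5 sphere is present, so the union is just that shape — boundary = 11.87 mm; the r=11.5 cylinder at (7.5, 8) contributes a regular 8-gon of circumradius 11.5 (perimeter = 2·8·11.500·sin(180°/8) = 70.41 mm); After the difference (first − rest): starting from the result so far, the r=11.5 cylinder at (7.5, 8) partially overlaps it — only the 5.83 mm² overlap (of its 374.06 mm²) is removed, clipping the outline — boundary = 10.42 mm; (whole slice rotated 10° about Z — lengths, areas and connectivity unchanged). So its perimeter = 10.42 mm. Layer 1 (z = 0.2): the sphere: section is a regular 8-gon, circumradius = √(r²−h²) = √(9.5²−9.3²) = 1.939 (perimeter = 2·8·1.939·sin(180°/8) = 11.87 mm); the cube at (11, -2.5) is present — its section is the full 27.5×7 rectangle (perimeter 69.00 mm); the cylinder at (1.5, 2) does not reach this height (z outside [0.5, 15.5]); Combining (union): the 2 present regions are separate (no shared area or edge), so areas and boundary lengths simply add and each stays a separate island — boundary = 80.87 mm; the cylinder at (7.5, 8) is not intersected at this z (z outside [2, 22]); Taking the first minus the rest: none of the subtracted shapes is present at this height, so the result so far is unchanged — boundary = 80.87 mm; (whole slice rotated 10° about Z — lengths, areas and connectivity unchanged). So its perimeter = 80.87 mm. Layer 1 is larger (80.87 vs 10.42 mm).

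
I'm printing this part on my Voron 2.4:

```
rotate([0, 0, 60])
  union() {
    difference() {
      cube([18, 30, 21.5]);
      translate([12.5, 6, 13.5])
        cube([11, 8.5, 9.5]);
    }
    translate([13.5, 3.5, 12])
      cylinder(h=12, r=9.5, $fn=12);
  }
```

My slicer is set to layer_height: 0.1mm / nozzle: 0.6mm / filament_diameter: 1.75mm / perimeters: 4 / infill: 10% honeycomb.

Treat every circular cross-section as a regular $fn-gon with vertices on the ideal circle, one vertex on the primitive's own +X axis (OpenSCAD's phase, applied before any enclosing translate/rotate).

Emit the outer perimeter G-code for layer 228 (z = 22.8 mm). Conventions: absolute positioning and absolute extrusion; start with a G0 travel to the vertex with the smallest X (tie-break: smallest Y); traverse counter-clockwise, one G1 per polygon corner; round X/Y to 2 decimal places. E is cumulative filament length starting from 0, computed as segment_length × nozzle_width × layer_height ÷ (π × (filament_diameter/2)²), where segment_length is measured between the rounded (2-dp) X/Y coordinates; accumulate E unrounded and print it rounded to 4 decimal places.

G0 X-5.78 Y13.44 Z22.80
G1 X-4.51 Y8.69 E0.1227
G1 X-1.03 Y5.21 E0.2454
G1 X3.72 Y3.94 E0.3681
G1 X8.47 Y5.21 E0.4907
G1 X11.95 Y8.69 E0.6135
G1 X13.22 Y13.44 E0.7361
G1 X11.95 Y18.19 E0.8588
G1 X8.47 Y21.67 E0.9816
G1 X3.72 Y22.94 E1.1042
G1 X-1.03 Y21.67 E1.2269
G1 X-4.51 Y18.19 E1.3496
G1 X-5.78 Y13.44 E1.4723

At z = 22.8 mm: the cube is absent (z outside [0, 21.5]); the 11×8.5 cube at (12.5, 6) contributes its full rectangle; Subtracting the remaining from the first: the first operand is absent here, so nothing remains; the r=9.5 cylinder at (13.5, 3.5) gives a regular 12-gon of circumradius 9.5 (constant along its height); Taking the union: only the r=9.5 cylinder at (13.5, 3.5) is present, so the union is just that shape — 1 connected region; (rotated 60° about Z; rotation is an isometry so areas/perimeters/island counts are preserved). The outline is a single polygon with 12 vertices. Extrusion per mm of travel: 0.6 × 0.1 / (π × 0.875²) = 0.024945. Accumulating E over each segment gives final E = 1.4723.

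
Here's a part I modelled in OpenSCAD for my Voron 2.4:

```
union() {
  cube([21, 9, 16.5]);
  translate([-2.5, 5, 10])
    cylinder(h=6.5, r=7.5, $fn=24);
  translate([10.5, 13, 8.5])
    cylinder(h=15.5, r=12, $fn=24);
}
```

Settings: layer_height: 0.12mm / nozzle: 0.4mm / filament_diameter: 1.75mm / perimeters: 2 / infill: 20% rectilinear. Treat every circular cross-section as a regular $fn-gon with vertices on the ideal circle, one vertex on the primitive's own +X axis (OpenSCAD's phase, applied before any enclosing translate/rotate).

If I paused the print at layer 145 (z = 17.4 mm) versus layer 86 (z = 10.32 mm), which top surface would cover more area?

Layer 145 (z = 17.4): the cube is absent (z outside [0, 16.5]); the cylinder at (-2.5, 5) does not reach this height (z outside [10, 16.5]); the cylinder at (10.5, 13): section is a regular 24-gon, circumradius r=12 (area = (24/2)·12.000²·sin(360°/24) = 447.24 mm²); Taking the union: only the r=12 cylinder at (10.5, 13) is present, so the union is just that shape — area = 447.24 mm². So its area = 447.24 mm². Layer 86 (z = 10.32): the cube is present — its section is the full 21×9 rectangle (area 189.00 mm²); the r=7.5 cylinder at (-2.5, 5) contributes a regular 24-gon of circumradius 7.5 (area = (24/2)·7.500²·sin(360°/24) = 174.70 mm²); the r=12 cylinder at (10.5, 13) gives a regular 24-gon of circumradius 12 (constant along its height) (area = (24/2)·12.000²·sin(360°/24) = 447.24 mm²); Taking the union: the regions partially overlap — summed areas 810.94 mm² minus the doubly-counted overlap 180.18 mm² gives 630.76 mm² — area = 630.76 mm². So its area = 630.76 mm². Layer 86 is larger (630.76 vs 447.24 mm²).

layer 86 (z = 10.32 mm)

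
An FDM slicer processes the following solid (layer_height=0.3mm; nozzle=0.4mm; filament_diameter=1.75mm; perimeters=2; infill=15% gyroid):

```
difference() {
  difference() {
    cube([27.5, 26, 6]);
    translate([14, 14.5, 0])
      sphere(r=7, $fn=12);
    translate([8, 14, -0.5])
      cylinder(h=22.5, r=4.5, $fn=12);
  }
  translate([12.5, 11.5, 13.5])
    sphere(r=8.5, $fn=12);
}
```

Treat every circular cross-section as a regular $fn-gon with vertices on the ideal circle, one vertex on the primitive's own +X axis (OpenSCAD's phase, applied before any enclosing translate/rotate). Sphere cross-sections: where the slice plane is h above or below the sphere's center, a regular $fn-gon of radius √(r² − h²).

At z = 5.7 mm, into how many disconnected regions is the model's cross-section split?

At z = 5.7 mm: the 27.5×26 cube contributes its full rectangle; the r=7 sphere at (14, 14.5) contributes a regular 12-gon of circumradius √(7²−5.7²) = 4.063; the r=4.5 cylinder at (8, 14) contributes a regular 12-gon of circumradius 4.5; Subtracting the remaining from the first: starting from the 27.5×26 cube, the r=7 sphere at (14, 14.5) lies wholly inside it (removes its full 49.53 mm² and its 25.24 mm outline becomes a hole wall); the r=4.5 cylinder at (8, 14) partially overlaps it — only the 51.37 mm² overlap (of its 60.75 mm²) is removed, clipping the outline — 1 connected region with 1 hole; the sphere at (12.5, 11.5): section is a regular 12-gon, circumradius = √(r²−h²) = √(8.5²−7.8²) = 3.378; Subtracting the remaining from the first: starting from that combined region, the r=8.5 sphere at (12.5, 11.5) partially overlaps it — only the 11.54 mm² overlap (of its 34.23 mm²) is removed, clipping the outline — 1 connected region with 1 hole. The result has 1 disconnected region.

1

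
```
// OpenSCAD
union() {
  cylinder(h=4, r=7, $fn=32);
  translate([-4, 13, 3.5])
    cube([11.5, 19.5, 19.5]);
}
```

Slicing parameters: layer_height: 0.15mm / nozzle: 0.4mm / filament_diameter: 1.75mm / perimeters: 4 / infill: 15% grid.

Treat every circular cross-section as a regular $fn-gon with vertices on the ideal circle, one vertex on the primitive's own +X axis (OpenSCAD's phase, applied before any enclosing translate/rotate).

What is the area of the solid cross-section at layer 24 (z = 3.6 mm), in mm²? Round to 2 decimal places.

377.20 mm²

At z = 3.6 mm: the r=7 cylinder contributes a regular 32-gon of circumradius 7 (area = (32/2)·7.000²·sin(360°/32) = 152.95 mm²); the cube at (-4, 13) is present — its section is the full 11.5×19.5 rectangle (area 224.25 mm²); Combining (union): the 2 present regions are separate (no shared area or edge), so areas and boundary lengths simply add and each stays a separate island — area = 377.20 mm². Overall, the cross-section has 2 separate islands. Net area = 377.20 mm².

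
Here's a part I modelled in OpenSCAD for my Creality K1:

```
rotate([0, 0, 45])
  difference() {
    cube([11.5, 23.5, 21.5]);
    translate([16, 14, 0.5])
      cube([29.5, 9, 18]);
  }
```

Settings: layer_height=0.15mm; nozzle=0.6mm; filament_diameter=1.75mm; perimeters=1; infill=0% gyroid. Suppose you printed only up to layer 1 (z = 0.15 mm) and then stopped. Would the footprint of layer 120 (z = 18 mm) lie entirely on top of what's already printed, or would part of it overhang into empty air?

entirely on top

Compare the two slices. At z = 0.15: the cube (footprint 11.5×23.5) is included at this height (area 270.25 mm²); the cube at (16, 14) is not intersected at this z (z outside [0.5, 18.5]); After the difference (first − rest): none of the subtracted shapes is present at this height, so the 11.5×23.5 cube is unchanged — area = 270.25 mm²; (rotated 45° about Z; rotation is an isometry so areas/perimeters/island counts are preserved). At z = 18: the 11.5×23.5 cube contributes its full rectangle (area 270.25 mm²); the 29.5×9 cube at (16, 14) contributes its full rectangle (area 265.50 mm²); After the difference (first − rest): starting from the 11.5×23.5 cube (270.25 mm²), the 29.5×9 cube at (16, 14) misses the remaining region (no effect) — area = 270.25 mm²; (whole slice rotated 45° about Z — lengths, areas and connectivity unchanged). Checking containment: the cross-section at z = 18 is a subset of the cross-section at z = 0.15.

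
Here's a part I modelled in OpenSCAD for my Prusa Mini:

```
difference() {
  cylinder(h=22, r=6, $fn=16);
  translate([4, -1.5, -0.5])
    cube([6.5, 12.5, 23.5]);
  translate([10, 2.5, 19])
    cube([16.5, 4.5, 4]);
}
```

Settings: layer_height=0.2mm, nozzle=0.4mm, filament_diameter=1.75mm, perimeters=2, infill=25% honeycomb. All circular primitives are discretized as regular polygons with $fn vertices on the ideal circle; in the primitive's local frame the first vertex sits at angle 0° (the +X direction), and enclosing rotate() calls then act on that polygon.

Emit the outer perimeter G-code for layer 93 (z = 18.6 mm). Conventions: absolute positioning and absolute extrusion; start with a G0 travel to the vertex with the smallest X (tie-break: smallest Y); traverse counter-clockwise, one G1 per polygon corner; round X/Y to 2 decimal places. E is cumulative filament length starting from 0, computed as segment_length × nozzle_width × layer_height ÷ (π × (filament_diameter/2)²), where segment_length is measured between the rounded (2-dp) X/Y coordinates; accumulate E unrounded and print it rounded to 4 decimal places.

At z = 18.6 mm: the r=6 cylinder contributes a regular 16-gon of circumradius 6; the cube at (4, -1.5) is present — its section is the full 6.5×12.5 rectangle; the cube at (10, 2.5) is absent (z outside [19, 23]); After the difference (first − rest): starting from the r=6 cylinder, the 6.5×12.5 cube at (4, -1.5) partially overlaps it — only the 8.60 mm² overlap (of its 81.25 mm²) is removed, clipping the outline — 1 connected region. The outline is a single polygon with 16 vertices. Extrusion per mm of travel: 0.4 × 0.2 / (π × 0.875²) = 0.033260. Accumulating E over each segment gives final E = 1.2821.

G0 X-6.00 Y0.00 Z18.60
G1 X-5.54 Y-2.30 E0.0780
G1 X-4.24 Y-4.24 E0.1557
G1 X-2.30 Y-5.54 E0.2334
G1 X0.00 Y-6.00 E0.3114
G1 X2.30 Y-5.54 E0.3894
G1 X4.24 Y-4.24 E0.4671
G1 X5.54 Y-2.30 E0.5447
G1 X5.70 Y-1.50 E0.5719
G1 X4.00 Y-1.50 E0.6284
G1 X4.00 Y4.40 E0.8246
G1 X2.30 Y5.54 E0.8927
G1 X0.00 Y6.00 E0.9707
G1 X-2.30 Y5.54 E1.0487
G1 X-4.24 Y4.24 E1.1264
G1 X-5.54 Y2.30 E1.2041
G1 X-6.00 Y0.00 E1.2821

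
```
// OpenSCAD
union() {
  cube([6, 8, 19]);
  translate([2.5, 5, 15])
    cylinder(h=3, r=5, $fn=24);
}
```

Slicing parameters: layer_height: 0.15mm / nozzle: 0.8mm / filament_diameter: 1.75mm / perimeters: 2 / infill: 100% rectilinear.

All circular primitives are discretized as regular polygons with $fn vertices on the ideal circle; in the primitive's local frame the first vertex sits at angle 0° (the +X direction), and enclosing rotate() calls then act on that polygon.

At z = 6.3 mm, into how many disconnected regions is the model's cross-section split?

1

At z = 6.3 mm: the cube (footprint 6×8) is included at this height; the cylinder at (2.5, 5) is not intersected at this z (z outside [15, 18]); Merging all regions: only the 6×8 cube is present, so the union is just that shape — 1 connected region. The result has 1 disconnected region.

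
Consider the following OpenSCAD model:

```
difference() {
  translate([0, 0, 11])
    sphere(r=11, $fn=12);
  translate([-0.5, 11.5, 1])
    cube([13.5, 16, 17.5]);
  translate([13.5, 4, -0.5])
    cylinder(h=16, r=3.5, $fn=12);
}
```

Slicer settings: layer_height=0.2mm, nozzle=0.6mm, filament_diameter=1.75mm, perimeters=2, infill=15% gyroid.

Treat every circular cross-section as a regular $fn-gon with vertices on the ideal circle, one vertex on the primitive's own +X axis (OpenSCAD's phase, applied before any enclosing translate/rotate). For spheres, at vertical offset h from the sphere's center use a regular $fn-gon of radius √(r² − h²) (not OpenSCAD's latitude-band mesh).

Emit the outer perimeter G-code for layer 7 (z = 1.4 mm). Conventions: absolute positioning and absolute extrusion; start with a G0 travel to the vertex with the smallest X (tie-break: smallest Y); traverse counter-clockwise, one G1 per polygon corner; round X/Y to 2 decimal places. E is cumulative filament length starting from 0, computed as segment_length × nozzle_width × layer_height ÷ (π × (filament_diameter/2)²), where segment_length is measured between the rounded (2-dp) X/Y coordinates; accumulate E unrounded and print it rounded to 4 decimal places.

At z = 1.4 mm: the r=11 sphere slices to a regular 12-gon of circumradius 5.370 (√(r²−h²) with h=9.6 from center); the cube at (-0.5, 11.5) (footprint 13.5×16) is included at this height; the cylinder at (13.5, 4): section is a regular 12-gon, circumradius r=3.5; Subtracting the remaining from the first: starting from the r=11 sphere, the 13.5×16 cube at (-0.5, 11.5) misses the remaining region (no effect); the r=3.5 cylinder at (13.5, 4) misses the remaining region (no effect) — 1 connected region. The outline is a single polygon with 12 vertices. Extrusion per mm of travel: 0.6 × 0.2 / (π × 0.875²) = 0.049890. Accumulating E over each segment gives final E = 1.6646.

G0 X-5.37 Y0.00 Z1.40
G1 X-4.65 Y-2.69 E0.1389
G1 X-2.69 Y-4.65 E0.2772
G1 X0.00 Y-5.37 E0.4161
G1 X2.69 Y-4.65 E0.5551
G1 X4.65 Y-2.69 E0.6934
G1 X5.37 Y0.00 E0.8323
G1 X4.65 Y2.69 E0.9712
G1 X2.69 Y4.65 E1.1095
G1 X0.00 Y5.37 E1.2484
G1 X-2.69 Y4.65 E1.3874
G1 X-4.65 Y2.69 E1.5257
G1 X-5.37 Y0.00 E1.6646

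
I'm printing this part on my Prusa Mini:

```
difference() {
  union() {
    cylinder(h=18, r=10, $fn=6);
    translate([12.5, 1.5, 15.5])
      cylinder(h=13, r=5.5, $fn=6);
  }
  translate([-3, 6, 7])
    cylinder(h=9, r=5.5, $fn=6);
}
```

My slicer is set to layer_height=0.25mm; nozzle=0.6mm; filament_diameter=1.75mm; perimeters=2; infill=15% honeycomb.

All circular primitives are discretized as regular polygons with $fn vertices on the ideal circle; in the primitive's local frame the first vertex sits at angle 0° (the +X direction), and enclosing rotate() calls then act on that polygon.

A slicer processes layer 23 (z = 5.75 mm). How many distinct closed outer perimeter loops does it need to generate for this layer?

At z = 5.75 mm: the r=10 cylinder gives a regular 6-gon of circumradius 10 (constant along its height); the cylinder at (12.5, 1.5) does not reach this height (z outside [15.5, 28.5]); Taking the union: only the r=10 cylinder is present, so the union is just that shape — 1 connected region; the cylinder at (-3, 6) does not reach this height (z outside [7, 16]); Subtracting the remaining from the first: none of the subtracted shapes is present at this height, so the result so far is unchanged — 1 connected region. The result has 1 disconnected region.

1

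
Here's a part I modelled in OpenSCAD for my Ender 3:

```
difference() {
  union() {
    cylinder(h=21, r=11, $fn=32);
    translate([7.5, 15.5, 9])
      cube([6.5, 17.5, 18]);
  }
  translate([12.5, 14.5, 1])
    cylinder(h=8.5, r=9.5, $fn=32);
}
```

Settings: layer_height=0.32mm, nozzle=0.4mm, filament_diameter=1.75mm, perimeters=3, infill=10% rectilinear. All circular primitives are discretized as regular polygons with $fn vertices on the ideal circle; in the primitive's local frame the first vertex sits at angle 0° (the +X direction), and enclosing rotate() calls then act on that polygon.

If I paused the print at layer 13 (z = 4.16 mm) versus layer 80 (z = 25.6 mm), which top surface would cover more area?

layer 13 (z = 4.16 mm)

Layer 13 (z = 4.16): the r=11 cylinder contributes a regular 32-gon of circumradius 11 (area = (32/2)·11.000²·sin(360°/32) = 377.69 mm²); the cube at (7.5, 15.5) is absent (z outside [9, 27]); Merging all regions: only the r=11 cylinder is present, so the union is just that shape — area = 377.69 mm²; the r=9.5 cylinder at (12.5, 14.5) contributes a regular 32-gon of circumradius 9.5 (area = (32/2)·9.500²·sin(360°/32) = 281.71 mm²); Taking the first minus the rest: starting from the result so far (377.69 mm²), the r=9.5 cylinder at (12.5, 14.5) partially overlaps it — only the 6.18 mm² overlap (of its 281.71 mm²) is removed, clipping the outline — area = 371.52 mm². So its area = 371.52 mm². Layer 80 (z = 25.6): the cylinder does not reach this height (z outside [0, 21]); the cube at (7.5, 15.5) (footprint 6.5×17.5) is included at this height (area 113.75 mm²); Combining (union): only the 6.5×17.5 cube at (7.5, 15.5) is present, so the union is just that shape — area = 113.75 mm²; the cylinder at (12.5, 14.5) does not reach this height (z outside [1, 9.5]); Taking the first minus the rest: none of the subtracted shapes is present at this height, so that combined region is unchanged — area = 113.75 mm². So its area = 113.75 mm². Layer 13 is larger (371.52 vs 113.75 mm²).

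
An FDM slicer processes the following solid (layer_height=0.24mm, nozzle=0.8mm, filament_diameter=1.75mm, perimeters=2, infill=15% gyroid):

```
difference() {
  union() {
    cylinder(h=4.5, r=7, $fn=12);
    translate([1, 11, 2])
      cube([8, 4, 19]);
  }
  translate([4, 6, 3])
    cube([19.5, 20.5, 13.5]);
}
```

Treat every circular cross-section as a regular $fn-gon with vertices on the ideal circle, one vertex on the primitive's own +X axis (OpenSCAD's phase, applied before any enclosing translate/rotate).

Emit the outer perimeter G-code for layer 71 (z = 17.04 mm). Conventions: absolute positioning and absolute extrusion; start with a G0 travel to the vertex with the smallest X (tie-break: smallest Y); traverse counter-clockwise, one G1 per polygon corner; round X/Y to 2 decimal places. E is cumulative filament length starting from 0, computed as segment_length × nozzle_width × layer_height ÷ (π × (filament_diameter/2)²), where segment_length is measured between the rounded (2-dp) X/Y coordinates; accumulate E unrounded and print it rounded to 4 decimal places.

G0 X1.00 Y11.00 Z17.04
G1 X9.00 Y11.00 E0.6386
G1 X9.00 Y15.00 E0.9579
G1 X1.00 Y15.00 E1.5965
G1 X1.00 Y11.00 E1.9158

At z = 17.04 mm: the cylinder does not reach this height (z outside [0, 4.5]); the cube at (1, 11) is present — its section is the full 8×4 rectangle; Merging all regions: only the 8×4 cube at (1, 11) is present, so the union is just that shape — 1 connected region; the cube at (4, 6) is not intersected at this z (z outside [3, 16.5]); Taking the first minus the rest: none of the subtracted shapes is present at this height, so that combined region is unchanged — 1 connected region. The outline is a single polygon with 4 vertices. Extrusion per mm of travel: 0.8 × 0.24 / (π × 0.875²) = 0.079824. Accumulating E over each segment gives final E = 1.9158.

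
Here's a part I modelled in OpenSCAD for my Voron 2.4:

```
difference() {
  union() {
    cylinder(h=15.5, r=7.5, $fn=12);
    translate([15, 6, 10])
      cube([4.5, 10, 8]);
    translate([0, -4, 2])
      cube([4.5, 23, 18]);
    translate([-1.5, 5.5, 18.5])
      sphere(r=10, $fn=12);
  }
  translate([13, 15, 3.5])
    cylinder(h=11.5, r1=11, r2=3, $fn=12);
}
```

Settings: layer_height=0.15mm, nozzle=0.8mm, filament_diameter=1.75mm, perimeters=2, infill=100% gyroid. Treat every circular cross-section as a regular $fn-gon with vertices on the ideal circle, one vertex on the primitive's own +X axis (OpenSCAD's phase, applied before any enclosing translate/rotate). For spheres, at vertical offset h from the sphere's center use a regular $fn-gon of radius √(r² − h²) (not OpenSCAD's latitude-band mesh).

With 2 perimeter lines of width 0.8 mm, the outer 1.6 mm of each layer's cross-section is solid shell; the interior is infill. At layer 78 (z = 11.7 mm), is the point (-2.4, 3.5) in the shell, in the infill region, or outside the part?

At z = 11.7 mm: the cylinder: section is a regular 12-gon, circumradius r=7.5; the cube at (15, 6) (footprint 4.5×10) is included at this height; the 4.5×23 cube at (0, -4) contributes its full rectangle; the r=10 sphere at (-1.5, 5.5) contributes a regular 12-gon of circumradius √(10²−6.8²) = 7.332; Taking the union: the regions partially overlap (shared area 153.54 mm²), so overlapping operands fuse into one piece — 2 connected regions; the cone at (13, 15) (r1=11→r2=3) has section circumradius 5.296 here — a regular 12-gon; Subtracting the remaining from the first: starting from that combined region, the cone at (13, 15) partially overlaps it — only the 14.14 mm² overlap (of its 84.13 mm²) is removed, clipping the outline — 2 connected regions. Overall, the cross-section has 2 separate islands. The nearest boundary edge runs (-7.50, 0.00)→(-7.19, 1.17); distance from the point to it = 5.32 mm. (Shell/infill is judged within the island containing the point — the largest one.) The point is inside the cross-section and 5.32 mm from the nearest boundary — more than the 1.6 mm shell width (2 × 0.8), so it's in the infill interior.

infill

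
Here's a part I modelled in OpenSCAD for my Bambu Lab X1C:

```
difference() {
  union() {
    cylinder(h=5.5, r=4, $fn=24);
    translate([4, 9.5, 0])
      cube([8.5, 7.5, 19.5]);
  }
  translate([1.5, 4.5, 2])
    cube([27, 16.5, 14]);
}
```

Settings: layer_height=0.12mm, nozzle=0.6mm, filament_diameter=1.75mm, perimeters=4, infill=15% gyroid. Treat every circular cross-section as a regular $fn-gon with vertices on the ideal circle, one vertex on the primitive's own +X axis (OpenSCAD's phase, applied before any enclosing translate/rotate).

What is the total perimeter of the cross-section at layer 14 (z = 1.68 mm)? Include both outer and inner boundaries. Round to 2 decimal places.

57.06 mm

At z = 1.68 mm: the cylinder: section is a regular 24-gon, circumradius r=4 (perimeter = 2·24·4.000·sin(180°/24) = 25.06 mm); the 8.5×7.5 cube at (4, 9.5) contributes its full rectangle (perimeter 32.00 mm); Taking the union: the 2 present regions are separate (no shared area or edge), so areas and boundary lengths simply add and each stays a separate island — boundary = 57.06 mm; the cube at (1.5, 4.5) is not intersected at this z (z outside [2, 16]); Subtracting the remaining from the first: none of the subtracted shapes is present at this height, so the result so far is unchanged — boundary = 57.06 mm. Overall, the cross-section has 2 separate islands. Total boundary length (outer) = 57.06 mm.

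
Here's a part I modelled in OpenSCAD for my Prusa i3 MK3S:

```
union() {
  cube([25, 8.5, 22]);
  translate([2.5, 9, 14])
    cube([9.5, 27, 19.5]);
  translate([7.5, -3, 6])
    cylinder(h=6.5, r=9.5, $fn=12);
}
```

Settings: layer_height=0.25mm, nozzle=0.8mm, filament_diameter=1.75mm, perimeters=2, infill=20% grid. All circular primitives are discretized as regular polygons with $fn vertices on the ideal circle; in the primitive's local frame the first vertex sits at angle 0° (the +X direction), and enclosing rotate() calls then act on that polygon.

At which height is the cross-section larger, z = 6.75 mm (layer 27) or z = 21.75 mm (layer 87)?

layer 87 (z = 21.75 mm)

Layer 27 (z = 6.75): the 25×8.5 cube contributes its full rectangle (area 212.50 mm²); the cube at (2.5, 9) is not intersected at this z (z outside [14, 33.5]); the r=9.5 cylinder at (7.5, -3) contributes a regular 12-gon of circumradius 9.5 (area = (12/2)·9.500²·sin(360°/12) = 270.75 mm²); Combining (union): the regions partially overlap — summed areas 483.25 mm² minus the doubly-counted overlap 78.84 mm² gives 404.41 mm² — area = 404.41 mm². So its area = 404.41 mm². Layer 87 (z = 21.75): the cube (footprint 25×8.5) is included at this height (area 212.50 mm²); the cube at (2.5, 9) is present — its section is the full 9.5×27 rectangle (area 256.50 mm²); the cylinder at (7.5, -3) does not reach this height (z outside [6, 12.5]); Taking the union: the 2 present regions are separate (no shared area or edge), so areas and boundary lengths simply add and each stays a separate island — area = 469.00 mm². So its area = 469.00 mm². Layer 87 is larger (469.00 vs 404.41 mm²).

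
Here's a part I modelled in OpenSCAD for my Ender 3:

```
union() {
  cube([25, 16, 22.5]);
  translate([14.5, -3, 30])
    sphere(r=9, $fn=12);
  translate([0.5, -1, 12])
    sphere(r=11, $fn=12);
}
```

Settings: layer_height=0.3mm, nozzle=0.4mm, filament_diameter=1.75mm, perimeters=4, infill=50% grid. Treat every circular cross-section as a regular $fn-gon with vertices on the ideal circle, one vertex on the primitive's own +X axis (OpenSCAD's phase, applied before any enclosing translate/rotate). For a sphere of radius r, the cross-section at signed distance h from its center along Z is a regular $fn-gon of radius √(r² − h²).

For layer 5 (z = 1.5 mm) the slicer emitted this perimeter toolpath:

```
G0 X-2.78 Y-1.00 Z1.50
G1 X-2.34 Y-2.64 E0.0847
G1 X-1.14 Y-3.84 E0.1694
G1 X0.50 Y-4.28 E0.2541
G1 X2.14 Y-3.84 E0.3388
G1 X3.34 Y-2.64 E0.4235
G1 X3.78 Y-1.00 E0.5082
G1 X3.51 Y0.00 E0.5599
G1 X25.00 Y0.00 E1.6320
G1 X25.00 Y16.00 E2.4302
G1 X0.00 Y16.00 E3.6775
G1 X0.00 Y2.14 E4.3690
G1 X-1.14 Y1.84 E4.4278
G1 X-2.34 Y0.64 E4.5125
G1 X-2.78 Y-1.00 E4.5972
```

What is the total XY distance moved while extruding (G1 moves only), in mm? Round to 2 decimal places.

92.15 mm

Sum the Euclidean lengths of each G1 segment: total = 92.15 mm.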